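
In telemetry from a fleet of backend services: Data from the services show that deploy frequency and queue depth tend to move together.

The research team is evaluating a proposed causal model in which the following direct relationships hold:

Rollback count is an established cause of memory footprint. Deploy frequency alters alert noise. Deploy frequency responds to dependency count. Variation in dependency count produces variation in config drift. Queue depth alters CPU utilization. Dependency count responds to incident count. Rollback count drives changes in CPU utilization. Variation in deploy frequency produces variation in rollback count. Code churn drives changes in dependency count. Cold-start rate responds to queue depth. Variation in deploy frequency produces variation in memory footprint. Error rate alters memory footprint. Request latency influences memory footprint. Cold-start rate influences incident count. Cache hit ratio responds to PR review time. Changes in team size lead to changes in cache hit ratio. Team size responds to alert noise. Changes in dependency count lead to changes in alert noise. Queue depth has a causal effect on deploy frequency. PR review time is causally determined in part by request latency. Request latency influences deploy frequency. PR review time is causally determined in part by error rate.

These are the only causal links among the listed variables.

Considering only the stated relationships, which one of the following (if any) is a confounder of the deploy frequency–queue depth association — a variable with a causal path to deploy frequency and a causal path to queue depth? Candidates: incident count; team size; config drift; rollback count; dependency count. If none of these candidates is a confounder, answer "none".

none

None of the listed candidates has causal paths to both deploy frequency and queue depth in the stated relationships, so none is a common cause.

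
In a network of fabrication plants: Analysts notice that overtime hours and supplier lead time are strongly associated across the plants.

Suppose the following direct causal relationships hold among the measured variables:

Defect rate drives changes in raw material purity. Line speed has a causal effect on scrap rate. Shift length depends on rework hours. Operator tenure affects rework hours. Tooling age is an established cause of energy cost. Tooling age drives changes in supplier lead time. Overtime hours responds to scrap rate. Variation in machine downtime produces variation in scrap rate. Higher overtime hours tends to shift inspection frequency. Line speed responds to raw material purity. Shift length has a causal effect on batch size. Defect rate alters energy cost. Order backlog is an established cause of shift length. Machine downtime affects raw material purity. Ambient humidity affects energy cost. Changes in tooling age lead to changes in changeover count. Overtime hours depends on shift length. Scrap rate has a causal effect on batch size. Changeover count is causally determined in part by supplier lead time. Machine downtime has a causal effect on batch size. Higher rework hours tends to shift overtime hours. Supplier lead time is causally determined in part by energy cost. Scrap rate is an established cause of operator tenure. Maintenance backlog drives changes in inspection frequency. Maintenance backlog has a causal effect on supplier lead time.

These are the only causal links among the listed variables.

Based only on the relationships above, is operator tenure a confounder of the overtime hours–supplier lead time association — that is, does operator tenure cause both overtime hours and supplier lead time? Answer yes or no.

no

Operator tenure has no stated causal path to supplier lead time. A confounder must cause both variables, so operator tenure does not qualify.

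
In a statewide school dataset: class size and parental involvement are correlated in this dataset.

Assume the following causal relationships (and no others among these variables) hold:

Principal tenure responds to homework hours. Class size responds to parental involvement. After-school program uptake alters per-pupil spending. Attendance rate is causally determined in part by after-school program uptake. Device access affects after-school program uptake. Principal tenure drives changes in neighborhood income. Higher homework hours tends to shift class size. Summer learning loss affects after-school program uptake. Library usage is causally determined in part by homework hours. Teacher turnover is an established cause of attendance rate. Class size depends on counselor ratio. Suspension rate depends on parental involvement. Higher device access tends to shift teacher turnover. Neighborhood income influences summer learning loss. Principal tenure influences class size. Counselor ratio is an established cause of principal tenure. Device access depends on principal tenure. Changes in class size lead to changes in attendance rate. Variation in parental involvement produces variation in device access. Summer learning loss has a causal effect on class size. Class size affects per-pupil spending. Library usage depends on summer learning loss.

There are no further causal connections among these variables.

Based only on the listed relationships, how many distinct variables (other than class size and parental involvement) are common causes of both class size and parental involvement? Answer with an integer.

0

No listed variable has a causal path to both class size and parental involvement, so there are no common causes.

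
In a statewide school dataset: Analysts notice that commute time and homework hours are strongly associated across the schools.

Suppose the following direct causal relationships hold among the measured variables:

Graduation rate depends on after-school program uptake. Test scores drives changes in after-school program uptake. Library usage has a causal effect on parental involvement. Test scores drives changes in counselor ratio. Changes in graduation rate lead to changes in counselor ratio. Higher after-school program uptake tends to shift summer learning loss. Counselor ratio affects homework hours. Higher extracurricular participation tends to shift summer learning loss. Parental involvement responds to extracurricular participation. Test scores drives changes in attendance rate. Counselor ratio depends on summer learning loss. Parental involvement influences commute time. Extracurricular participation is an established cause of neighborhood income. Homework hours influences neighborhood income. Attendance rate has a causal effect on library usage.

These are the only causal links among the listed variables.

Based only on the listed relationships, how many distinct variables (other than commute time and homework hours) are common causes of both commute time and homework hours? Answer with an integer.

2

The common causes are: extracurricular participation (to commute time via extracurricular participation → parental involvement → commute time; to homework hours via extracurricular participation → summer learning loss → counselor ratio → homework hours); test scores (to commute time via test scores → attendance rate → library usage → parental involvement → commute time; to homework hours via test scores → counselor ratio → homework hours).
Every other variable lacks a causal path to at least one of commute time and homework hours.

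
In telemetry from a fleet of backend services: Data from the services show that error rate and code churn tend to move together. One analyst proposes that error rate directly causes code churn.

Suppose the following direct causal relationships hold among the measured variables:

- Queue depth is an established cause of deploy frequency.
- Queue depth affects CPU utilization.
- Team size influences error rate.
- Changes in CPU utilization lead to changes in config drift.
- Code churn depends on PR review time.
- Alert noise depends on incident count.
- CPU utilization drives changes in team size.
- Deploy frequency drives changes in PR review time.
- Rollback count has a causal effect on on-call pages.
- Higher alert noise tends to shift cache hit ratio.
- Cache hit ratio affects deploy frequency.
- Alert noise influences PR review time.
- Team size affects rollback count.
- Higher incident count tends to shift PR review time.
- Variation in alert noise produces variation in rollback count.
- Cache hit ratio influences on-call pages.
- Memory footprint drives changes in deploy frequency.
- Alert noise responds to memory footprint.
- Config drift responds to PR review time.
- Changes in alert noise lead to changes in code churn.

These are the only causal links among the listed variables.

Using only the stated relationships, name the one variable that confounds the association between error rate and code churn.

Queue depth has a causal path to error rate (queue depth → CPU utilization → team size → error rate) and a separate causal path to code churn (queue depth → deploy frequency → PR review time → code churn), so it is a common cause of both.
No stated relationship gives error rate a causal route to code churn, so the correlation is explained by the shared upstream cause rather than a direct effect.

queue depth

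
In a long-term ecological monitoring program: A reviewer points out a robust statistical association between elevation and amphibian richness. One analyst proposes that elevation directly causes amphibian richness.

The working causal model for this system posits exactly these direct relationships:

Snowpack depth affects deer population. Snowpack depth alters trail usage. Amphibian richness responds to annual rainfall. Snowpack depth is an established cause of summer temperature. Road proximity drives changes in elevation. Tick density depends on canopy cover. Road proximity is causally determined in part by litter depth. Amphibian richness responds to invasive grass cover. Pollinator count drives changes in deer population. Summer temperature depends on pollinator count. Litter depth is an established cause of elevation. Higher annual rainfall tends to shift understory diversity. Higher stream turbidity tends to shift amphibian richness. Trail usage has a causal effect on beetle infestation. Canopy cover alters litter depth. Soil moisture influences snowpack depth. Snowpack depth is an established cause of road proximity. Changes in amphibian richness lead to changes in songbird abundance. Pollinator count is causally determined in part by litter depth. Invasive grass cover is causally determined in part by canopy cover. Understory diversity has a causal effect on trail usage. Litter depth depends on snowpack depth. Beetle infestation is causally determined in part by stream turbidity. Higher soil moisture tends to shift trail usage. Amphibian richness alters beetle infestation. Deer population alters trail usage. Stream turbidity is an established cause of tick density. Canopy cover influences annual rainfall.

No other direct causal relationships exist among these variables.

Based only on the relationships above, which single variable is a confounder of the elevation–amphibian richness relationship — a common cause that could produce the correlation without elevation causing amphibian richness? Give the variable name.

canopy cover

Canopy cover has a causal path to elevation (canopy cover → litter depth → elevation) and a separate causal path to amphibian richness (canopy cover → annual rainfall → amphibian richness), so it is a common cause of both.
No stated relationship gives elevation a causal route to amphibian richness, so the correlation is explained by the shared upstream cause rather than a direct effect.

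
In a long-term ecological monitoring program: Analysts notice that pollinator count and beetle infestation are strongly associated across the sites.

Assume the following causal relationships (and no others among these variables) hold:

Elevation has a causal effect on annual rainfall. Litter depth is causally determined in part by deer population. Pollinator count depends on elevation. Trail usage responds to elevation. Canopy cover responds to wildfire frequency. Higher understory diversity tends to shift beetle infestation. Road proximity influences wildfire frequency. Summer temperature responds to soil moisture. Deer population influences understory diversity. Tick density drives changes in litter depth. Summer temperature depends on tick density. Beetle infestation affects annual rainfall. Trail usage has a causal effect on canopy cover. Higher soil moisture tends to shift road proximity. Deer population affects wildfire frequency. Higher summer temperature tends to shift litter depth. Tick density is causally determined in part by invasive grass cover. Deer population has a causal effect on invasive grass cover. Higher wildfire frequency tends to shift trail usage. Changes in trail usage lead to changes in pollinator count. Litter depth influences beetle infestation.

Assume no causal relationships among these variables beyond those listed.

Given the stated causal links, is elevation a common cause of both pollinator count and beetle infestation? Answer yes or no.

Elevation has no stated causal path to beetle infestation. A confounder must cause both variables, so elevation does not qualify.

no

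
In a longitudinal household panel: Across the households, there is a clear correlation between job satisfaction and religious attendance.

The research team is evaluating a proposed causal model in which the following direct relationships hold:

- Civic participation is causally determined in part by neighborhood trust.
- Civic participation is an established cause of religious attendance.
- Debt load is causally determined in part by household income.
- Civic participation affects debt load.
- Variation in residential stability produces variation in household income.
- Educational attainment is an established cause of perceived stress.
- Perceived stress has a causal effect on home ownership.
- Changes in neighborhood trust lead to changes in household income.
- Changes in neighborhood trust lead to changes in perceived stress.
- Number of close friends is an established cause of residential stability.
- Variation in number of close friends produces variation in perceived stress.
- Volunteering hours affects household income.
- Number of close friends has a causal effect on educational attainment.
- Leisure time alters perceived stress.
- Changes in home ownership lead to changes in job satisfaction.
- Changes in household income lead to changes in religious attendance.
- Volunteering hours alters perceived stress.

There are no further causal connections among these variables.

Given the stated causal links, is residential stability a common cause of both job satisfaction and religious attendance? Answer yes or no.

Residential stability has no stated causal path to job satisfaction. A confounder must cause both variables, so residential stability does not qualify.

no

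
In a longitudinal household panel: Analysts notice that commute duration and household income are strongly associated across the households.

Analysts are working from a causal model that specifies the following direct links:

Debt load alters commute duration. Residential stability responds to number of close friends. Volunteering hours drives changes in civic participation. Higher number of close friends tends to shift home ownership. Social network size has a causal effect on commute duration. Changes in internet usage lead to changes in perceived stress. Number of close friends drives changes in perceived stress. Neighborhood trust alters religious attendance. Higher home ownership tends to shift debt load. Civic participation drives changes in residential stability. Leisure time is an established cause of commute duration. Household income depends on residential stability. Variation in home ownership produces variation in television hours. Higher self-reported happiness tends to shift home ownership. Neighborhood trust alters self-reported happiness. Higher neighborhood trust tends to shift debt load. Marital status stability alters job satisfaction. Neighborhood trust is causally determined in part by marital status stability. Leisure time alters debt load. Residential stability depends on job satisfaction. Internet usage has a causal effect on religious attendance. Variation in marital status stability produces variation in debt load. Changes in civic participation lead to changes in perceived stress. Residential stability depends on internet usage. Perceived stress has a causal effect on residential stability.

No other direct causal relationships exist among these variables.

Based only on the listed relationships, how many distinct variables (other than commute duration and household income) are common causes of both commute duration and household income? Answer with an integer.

The common causes are: marital status stability (to commute duration via marital status stability → debt load → commute duration; to household income via marital status stability → job satisfaction → residential stability → household income); number of close friends (to commute duration via number of close friends → home ownership → debt load → commute duration; to household income via number of close friends → residential stability → household income).
Every other variable lacks a causal path to at least one of commute duration and household income.

2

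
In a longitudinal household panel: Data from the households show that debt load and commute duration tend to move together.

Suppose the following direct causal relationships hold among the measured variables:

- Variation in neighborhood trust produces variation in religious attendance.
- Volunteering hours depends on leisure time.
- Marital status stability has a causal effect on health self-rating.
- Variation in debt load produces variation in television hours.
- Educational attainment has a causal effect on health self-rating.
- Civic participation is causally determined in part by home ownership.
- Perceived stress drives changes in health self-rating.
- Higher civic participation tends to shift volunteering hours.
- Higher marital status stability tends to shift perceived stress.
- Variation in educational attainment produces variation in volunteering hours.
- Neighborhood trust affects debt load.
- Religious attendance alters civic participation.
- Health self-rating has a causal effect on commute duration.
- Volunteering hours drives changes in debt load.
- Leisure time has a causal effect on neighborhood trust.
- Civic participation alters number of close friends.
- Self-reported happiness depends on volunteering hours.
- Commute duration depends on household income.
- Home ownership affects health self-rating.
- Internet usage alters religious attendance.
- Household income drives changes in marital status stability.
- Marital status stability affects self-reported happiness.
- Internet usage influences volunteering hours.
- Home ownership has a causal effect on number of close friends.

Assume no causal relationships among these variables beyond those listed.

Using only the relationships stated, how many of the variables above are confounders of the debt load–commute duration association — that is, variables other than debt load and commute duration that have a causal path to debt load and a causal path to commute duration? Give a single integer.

The common causes are: educational attainment (to debt load via educational attainment → volunteering hours → debt load; to commute duration via educational attainment → health self-rating → commute duration); home ownership (to debt load via home ownership → civic participation → volunteering hours → debt load; to commute duration via home ownership → health self-rating → commute duration).
Every other variable lacks a causal path to at least one of debt load and commute duration.

2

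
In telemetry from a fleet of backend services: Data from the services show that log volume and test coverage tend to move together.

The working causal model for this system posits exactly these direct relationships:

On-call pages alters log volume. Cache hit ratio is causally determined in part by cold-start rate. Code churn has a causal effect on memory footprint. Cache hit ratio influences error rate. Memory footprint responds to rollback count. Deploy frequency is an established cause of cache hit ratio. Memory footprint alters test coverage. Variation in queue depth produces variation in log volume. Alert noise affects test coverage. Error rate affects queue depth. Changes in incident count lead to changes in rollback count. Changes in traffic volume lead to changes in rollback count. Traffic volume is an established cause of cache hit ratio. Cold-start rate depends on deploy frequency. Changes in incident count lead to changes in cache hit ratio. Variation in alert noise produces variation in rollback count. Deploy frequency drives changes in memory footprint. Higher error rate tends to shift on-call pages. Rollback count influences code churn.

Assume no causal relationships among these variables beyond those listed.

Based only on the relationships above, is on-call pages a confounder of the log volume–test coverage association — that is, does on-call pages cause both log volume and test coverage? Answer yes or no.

On-call pages has no stated causal path to test coverage. A confounder must cause both variables, so on-call pages does not qualify.

no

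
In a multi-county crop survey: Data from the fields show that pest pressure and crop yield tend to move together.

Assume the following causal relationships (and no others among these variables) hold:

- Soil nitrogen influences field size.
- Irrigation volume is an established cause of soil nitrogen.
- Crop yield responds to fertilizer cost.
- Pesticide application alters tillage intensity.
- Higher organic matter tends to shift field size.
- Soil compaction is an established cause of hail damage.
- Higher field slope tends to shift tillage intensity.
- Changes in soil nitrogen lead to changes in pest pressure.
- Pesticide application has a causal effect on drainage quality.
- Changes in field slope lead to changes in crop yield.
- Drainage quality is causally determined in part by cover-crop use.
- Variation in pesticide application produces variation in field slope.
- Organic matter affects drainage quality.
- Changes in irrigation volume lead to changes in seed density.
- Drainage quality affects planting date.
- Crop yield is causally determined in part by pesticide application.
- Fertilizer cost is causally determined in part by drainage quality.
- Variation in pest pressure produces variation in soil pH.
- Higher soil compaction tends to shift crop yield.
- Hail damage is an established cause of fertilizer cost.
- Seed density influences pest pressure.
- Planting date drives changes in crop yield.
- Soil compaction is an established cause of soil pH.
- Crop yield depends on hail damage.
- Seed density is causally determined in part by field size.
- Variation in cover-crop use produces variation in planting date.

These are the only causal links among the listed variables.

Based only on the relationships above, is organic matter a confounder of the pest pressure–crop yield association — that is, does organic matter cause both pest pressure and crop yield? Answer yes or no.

yes

Organic matter has a causal path to pest pressure (organic matter → field size → seed density → pest pressure) and to crop yield (organic matter → drainage quality → fertilizer cost → crop yield), so it is a common cause of both — a confounder.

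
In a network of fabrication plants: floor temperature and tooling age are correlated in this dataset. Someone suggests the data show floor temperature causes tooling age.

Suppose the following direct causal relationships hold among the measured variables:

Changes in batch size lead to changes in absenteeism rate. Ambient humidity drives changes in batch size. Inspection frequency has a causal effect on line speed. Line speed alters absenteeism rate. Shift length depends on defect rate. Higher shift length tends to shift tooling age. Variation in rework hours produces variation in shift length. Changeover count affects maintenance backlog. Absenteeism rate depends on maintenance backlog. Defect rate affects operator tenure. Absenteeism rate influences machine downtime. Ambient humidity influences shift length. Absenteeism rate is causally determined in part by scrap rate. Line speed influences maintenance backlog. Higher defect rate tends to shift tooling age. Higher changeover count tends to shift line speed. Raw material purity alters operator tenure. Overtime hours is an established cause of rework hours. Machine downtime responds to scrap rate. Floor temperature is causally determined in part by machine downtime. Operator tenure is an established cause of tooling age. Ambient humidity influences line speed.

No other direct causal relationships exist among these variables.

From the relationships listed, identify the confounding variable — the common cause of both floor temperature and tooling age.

ambient humidity

Ambient humidity has a causal path to floor temperature (ambient humidity → line speed → absenteeism rate → machine downtime → floor temperature) and a separate causal path to tooling age (ambient humidity → shift length → tooling age), so it is a common cause of both.
No stated relationship gives floor temperature a causal route to tooling age, so the correlation is explained by the shared upstream cause rather than a direct effect.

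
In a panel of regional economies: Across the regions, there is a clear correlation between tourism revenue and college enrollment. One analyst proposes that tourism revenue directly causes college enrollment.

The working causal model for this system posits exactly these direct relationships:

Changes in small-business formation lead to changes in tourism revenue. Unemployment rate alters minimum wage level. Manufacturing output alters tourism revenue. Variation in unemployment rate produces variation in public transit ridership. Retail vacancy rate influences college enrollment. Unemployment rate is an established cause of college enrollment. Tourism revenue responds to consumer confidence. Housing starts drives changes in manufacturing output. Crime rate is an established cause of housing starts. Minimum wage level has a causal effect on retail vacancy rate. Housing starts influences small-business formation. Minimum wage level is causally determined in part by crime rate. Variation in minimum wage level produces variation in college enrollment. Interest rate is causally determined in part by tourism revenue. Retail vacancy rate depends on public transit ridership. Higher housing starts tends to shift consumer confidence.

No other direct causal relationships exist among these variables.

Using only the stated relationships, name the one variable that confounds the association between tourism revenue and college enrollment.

crime rate

Crime rate has a causal path to tourism revenue (crime rate → housing starts → small-business formation → tourism revenue) and a separate causal path to college enrollment (crime rate → minimum wage level → college enrollment), so it is a common cause of both.
No stated relationship gives tourism revenue a causal route to college enrollment, so the correlation is explained by the shared upstream cause rather than a direct effect.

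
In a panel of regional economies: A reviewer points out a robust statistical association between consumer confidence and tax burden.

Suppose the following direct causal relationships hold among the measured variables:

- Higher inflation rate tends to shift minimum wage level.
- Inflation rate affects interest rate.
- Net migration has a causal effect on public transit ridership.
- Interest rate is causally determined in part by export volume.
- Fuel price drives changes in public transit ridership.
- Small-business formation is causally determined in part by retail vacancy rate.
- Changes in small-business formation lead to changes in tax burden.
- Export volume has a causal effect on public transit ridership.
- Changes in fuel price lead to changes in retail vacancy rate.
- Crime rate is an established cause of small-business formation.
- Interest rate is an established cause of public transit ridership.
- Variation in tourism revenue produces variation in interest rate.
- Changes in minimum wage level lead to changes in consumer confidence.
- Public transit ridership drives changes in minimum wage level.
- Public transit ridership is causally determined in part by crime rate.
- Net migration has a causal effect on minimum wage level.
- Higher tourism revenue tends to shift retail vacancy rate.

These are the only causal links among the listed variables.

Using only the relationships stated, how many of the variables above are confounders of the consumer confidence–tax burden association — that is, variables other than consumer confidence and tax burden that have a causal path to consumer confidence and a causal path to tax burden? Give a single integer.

3

The common causes are: crime rate (to consumer confidence via crime rate → public transit ridership → minimum wage level → consumer confidence; to tax burden via crime rate → small-business formation → tax burden); fuel price (to consumer confidence via fuel price → public transit ridership → minimum wage level → consumer confidence; to tax burden via fuel price → retail vacancy rate → small-business formation → tax burden); tourism revenue (to consumer confidence via tourism revenue → interest rate → public transit ridership → minimum wage level → consumer confidence; to tax burden via tourism revenue → retail vacancy rate → small-business formation → tax burden).
Every other variable lacks a causal path to at least one of consumer confidence and tax burden.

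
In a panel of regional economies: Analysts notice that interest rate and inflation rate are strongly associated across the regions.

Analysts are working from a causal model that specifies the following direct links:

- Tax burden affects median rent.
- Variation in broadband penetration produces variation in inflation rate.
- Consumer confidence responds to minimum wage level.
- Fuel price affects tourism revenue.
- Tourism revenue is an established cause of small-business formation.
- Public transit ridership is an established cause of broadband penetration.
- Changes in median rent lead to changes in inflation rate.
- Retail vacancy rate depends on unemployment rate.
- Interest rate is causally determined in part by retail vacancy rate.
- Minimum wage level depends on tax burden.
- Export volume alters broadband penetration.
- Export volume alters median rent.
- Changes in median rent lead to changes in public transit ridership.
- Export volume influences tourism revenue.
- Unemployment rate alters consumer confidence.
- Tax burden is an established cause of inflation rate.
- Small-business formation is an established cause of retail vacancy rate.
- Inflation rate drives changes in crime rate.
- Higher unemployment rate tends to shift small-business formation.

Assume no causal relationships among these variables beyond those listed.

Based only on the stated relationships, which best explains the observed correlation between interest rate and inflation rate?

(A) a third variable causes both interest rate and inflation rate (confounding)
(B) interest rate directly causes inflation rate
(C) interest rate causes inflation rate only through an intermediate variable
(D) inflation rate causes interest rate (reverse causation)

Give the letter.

Export volume causes interest rate (export volume → tourism revenue → small-business formation → retail vacancy rate → interest rate) and inflation rate (export volume → broadband penetration → inflation rate) — a common cause creating the correlation.
There is no stated path from interest rate to inflation rate or from inflation rate to interest rate, so neither direct nor reverse causation applies.

A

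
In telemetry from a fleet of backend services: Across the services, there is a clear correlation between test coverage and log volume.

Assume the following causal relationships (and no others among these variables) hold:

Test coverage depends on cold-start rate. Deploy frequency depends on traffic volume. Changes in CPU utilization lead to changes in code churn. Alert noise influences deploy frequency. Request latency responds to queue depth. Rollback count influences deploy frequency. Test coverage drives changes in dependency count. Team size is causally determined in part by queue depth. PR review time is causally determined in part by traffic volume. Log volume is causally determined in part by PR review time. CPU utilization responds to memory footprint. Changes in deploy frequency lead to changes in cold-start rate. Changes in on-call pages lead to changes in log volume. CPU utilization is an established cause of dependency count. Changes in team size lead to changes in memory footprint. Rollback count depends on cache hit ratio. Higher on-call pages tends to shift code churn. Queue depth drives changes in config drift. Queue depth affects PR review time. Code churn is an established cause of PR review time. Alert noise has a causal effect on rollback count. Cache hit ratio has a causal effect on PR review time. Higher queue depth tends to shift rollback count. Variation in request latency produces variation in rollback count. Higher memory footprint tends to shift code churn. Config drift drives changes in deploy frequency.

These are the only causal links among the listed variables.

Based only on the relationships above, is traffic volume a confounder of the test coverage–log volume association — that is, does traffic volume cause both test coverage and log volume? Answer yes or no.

yes

Traffic volume has a causal path to test coverage (traffic volume → deploy frequency → cold-start rate → test coverage) and to log volume (traffic volume → PR review time → log volume), so it is a common cause of both — a confounder.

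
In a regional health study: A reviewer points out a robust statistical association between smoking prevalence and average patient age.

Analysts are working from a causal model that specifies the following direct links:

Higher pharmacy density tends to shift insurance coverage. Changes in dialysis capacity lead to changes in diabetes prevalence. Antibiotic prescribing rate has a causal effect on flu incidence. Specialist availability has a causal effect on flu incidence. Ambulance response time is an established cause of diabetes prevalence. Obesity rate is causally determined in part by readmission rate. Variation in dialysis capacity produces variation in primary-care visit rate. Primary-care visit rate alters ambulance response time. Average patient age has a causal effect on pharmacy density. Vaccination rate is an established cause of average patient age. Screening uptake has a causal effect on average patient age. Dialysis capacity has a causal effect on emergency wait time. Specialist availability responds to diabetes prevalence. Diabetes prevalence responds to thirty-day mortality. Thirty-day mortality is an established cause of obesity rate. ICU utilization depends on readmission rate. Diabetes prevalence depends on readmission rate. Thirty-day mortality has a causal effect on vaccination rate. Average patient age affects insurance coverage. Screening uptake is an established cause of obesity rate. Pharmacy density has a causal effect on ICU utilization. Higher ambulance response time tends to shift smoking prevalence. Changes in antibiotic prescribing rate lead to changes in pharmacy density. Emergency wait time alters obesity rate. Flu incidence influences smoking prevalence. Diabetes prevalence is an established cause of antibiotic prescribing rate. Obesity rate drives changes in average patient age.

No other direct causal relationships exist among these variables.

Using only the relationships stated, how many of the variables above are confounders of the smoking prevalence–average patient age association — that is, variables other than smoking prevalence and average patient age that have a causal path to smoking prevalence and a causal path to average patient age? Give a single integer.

The common causes are: dialysis capacity (to smoking prevalence via dialysis capacity → primary-care visit rate → ambulance response time → smoking prevalence; to average patient age via dialysis capacity → emergency wait time → obesity rate → average patient age); readmission rate (to smoking prevalence via readmission rate → diabetes prevalence → specialist availability → flu incidence → smoking prevalence; to average patient age via readmission rate → obesity rate → average patient age); thirty-day mortality (to smoking prevalence via thirty-day mortality → diabetes prevalence → specialist availability → flu incidence → smoking prevalence; to average patient age via thirty-day mortality → obesity rate → average patient age).
Every other variable lacks a causal path to at least one of smoking prevalence and average patient age.

3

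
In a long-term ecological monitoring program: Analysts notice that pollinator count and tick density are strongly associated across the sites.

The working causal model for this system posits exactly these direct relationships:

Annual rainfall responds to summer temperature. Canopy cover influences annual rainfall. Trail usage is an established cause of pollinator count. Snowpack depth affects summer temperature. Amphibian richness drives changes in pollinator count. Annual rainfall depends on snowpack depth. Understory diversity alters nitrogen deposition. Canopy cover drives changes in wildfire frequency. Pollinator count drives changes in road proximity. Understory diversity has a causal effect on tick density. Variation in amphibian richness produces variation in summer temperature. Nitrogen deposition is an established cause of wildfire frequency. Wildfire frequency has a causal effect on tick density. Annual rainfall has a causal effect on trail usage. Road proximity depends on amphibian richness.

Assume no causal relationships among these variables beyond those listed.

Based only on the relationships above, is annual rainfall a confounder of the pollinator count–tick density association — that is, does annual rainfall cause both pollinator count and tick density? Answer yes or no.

Annual rainfall has no stated causal path to tick density. A confounder must cause both variables, so annual rainfall does not qualify.

no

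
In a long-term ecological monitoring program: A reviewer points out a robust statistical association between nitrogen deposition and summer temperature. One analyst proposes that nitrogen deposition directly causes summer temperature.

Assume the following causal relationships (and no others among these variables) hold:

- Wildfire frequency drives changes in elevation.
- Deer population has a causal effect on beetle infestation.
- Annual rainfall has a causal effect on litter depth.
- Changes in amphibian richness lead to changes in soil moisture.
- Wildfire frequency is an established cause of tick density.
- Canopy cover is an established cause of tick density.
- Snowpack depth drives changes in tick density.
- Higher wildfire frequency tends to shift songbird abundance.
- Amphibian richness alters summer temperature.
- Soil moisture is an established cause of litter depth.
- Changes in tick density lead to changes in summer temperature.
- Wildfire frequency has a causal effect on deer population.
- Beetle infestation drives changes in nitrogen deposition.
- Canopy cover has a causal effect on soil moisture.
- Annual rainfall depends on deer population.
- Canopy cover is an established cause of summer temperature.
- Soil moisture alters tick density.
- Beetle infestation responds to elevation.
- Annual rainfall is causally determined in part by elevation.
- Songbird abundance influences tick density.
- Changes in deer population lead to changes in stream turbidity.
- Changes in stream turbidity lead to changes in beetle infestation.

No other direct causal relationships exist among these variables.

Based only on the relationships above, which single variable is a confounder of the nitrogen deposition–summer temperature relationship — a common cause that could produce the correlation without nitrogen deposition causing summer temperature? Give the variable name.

wildfire frequency

Wildfire frequency has a causal path to nitrogen deposition (wildfire frequency → elevation → beetle infestation → nitrogen deposition) and a separate causal path to summer temperature (wildfire frequency → tick density → summer temperature), so it is a common cause of both.
No stated relationship gives nitrogen deposition a causal route to summer temperature, so the correlation is explained by the shared upstream cause rather than a direct effect.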